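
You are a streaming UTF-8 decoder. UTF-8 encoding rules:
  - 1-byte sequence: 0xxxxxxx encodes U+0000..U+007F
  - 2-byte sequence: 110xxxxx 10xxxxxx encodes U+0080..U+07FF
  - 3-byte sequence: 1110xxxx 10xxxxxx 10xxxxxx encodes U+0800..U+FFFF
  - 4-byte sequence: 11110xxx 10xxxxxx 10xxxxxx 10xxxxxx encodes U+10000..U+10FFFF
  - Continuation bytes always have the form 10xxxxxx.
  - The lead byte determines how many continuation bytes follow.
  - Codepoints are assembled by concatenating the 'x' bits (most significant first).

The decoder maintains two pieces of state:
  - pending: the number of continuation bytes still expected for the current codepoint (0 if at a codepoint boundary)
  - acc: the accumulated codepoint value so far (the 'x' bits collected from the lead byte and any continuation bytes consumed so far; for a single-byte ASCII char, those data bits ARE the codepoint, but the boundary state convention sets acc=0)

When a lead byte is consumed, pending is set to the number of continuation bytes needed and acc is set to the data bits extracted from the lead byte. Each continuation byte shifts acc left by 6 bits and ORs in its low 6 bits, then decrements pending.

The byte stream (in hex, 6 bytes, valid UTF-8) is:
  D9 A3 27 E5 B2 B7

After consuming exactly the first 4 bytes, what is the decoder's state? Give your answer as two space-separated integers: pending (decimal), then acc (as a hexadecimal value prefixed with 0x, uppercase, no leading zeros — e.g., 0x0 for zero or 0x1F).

Byte[0]=D9: 2-byte lead. pending=1, acc=0x19
Byte[1]=A3: continuation. acc=(acc<<6)|0x23=0x663, pending=0
Byte[2]=27: 1-byte. pending=0, acc=0x0
Byte[3]=E5: 3-byte lead. pending=2, acc=0x5

Answer: 2 0x5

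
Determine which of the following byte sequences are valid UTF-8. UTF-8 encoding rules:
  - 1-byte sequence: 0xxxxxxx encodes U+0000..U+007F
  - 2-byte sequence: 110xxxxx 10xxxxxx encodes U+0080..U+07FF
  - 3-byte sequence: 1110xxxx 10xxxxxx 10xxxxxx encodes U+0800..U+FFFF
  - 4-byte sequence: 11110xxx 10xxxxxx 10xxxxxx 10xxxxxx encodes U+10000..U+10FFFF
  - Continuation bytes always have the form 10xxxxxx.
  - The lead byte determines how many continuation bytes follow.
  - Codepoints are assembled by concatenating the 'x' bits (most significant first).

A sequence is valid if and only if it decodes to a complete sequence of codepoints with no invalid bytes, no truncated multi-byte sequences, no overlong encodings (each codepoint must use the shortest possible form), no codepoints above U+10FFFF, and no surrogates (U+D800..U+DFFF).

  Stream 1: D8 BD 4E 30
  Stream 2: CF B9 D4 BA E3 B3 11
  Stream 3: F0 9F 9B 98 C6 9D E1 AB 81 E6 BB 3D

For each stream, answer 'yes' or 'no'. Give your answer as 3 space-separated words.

Answer: yes no no

Derivation:
Stream 1: decodes cleanly. VALID
Stream 2: error at byte offset 6. INVALID
Stream 3: error at byte offset 11. INVALID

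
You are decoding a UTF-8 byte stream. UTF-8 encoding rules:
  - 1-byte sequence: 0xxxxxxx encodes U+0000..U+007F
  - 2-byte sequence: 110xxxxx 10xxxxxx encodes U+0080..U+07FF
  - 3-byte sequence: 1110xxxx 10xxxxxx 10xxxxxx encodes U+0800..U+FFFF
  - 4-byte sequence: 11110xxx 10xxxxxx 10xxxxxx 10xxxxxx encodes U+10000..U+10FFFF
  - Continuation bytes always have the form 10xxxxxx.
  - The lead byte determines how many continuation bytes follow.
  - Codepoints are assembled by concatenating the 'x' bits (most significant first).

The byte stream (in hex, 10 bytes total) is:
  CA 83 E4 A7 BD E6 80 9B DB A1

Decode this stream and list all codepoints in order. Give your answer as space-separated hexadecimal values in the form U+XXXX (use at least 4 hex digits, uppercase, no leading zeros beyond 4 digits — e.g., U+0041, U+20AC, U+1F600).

Byte[0]=CA: 2-byte lead, need 1 cont bytes. acc=0xA
Byte[1]=83: continuation. acc=(acc<<6)|0x03=0x283
Completed: cp=U+0283 (starts at byte 0)
Byte[2]=E4: 3-byte lead, need 2 cont bytes. acc=0x4
Byte[3]=A7: continuation. acc=(acc<<6)|0x27=0x127
Byte[4]=BD: continuation. acc=(acc<<6)|0x3D=0x49FD
Completed: cp=U+49FD (starts at byte 2)
Byte[5]=E6: 3-byte lead, need 2 cont bytes. acc=0x6
Byte[6]=80: continuation. acc=(acc<<6)|0x00=0x180
Byte[7]=9B: continuation. acc=(acc<<6)|0x1B=0x601B
Completed: cp=U+601B (starts at byte 5)
Byte[8]=DB: 2-byte lead, need 1 cont bytes. acc=0x1B
Byte[9]=A1: continuation. acc=(acc<<6)|0x21=0x6E1
Completed: cp=U+06E1 (starts at byte 8)

Answer: U+0283 U+49FD U+601B U+06E1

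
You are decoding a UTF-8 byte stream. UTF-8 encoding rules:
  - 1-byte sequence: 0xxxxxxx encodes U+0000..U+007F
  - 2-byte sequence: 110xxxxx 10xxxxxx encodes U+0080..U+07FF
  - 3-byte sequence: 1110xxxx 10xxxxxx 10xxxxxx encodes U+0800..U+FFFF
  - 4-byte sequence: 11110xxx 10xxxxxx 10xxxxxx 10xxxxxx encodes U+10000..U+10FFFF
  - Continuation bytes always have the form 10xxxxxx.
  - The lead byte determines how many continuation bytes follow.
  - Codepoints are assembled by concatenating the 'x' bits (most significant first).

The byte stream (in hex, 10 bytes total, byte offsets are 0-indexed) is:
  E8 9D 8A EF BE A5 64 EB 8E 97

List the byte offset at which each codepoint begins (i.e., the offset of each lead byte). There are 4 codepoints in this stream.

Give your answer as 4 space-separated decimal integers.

Answer: 0 3 6 7

Derivation:
Byte[0]=E8: 3-byte lead, need 2 cont bytes. acc=0x8
Byte[1]=9D: continuation. acc=(acc<<6)|0x1D=0x21D
Byte[2]=8A: continuation. acc=(acc<<6)|0x0A=0x874A
Completed: cp=U+874A (starts at byte 0)
Byte[3]=EF: 3-byte lead, need 2 cont bytes. acc=0xF
Byte[4]=BE: continuation. acc=(acc<<6)|0x3E=0x3FE
Byte[5]=A5: continuation. acc=(acc<<6)|0x25=0xFFA5
Completed: cp=U+FFA5 (starts at byte 3)
Byte[6]=64: 1-byte ASCII. cp=U+0064
Byte[7]=EB: 3-byte lead, need 2 cont bytes. acc=0xB
Byte[8]=8E: continuation. acc=(acc<<6)|0x0E=0x2CE
Byte[9]=97: continuation. acc=(acc<<6)|0x17=0xB397
Completed: cp=U+B397 (starts at byte 7)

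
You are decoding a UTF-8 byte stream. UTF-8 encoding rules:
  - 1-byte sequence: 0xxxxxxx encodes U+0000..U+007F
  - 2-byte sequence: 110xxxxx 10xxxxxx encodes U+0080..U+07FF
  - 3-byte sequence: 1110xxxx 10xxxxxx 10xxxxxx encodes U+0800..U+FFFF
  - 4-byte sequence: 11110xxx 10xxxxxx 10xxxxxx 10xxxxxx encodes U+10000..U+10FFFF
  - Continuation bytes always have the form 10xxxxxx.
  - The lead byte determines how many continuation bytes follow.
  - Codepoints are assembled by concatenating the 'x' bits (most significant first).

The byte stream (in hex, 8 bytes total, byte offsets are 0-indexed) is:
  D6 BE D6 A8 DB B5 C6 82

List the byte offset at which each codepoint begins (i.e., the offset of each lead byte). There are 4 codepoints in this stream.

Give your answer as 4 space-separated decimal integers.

Answer: 0 2 4 6

Derivation:
Byte[0]=D6: 2-byte lead, need 1 cont bytes. acc=0x16
Byte[1]=BE: continuation. acc=(acc<<6)|0x3E=0x5BE
Completed: cp=U+05BE (starts at byte 0)
Byte[2]=D6: 2-byte lead, need 1 cont bytes. acc=0x16
Byte[3]=A8: continuation. acc=(acc<<6)|0x28=0x5A8
Completed: cp=U+05A8 (starts at byte 2)
Byte[4]=DB: 2-byte lead, need 1 cont bytes. acc=0x1B
Byte[5]=B5: continuation. acc=(acc<<6)|0x35=0x6F5
Completed: cp=U+06F5 (starts at byte 4)
Byte[6]=C6: 2-byte lead, need 1 cont bytes. acc=0x6
Byte[7]=82: continuation. acc=(acc<<6)|0x02=0x182
Completed: cp=U+0182 (starts at byte 6)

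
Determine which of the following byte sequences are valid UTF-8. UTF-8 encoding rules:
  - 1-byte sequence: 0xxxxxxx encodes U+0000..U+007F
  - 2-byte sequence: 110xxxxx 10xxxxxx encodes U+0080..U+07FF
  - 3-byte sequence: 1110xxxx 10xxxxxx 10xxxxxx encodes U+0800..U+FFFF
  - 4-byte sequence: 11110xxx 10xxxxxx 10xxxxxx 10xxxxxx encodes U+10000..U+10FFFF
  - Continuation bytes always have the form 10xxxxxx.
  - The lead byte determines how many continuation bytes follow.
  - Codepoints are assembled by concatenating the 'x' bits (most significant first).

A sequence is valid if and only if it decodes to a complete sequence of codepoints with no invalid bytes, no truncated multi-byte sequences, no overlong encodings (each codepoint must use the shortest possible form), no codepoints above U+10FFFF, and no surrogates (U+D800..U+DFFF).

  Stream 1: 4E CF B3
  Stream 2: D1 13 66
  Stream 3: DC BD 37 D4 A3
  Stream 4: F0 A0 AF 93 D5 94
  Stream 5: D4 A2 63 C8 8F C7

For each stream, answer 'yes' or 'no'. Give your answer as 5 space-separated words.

Answer: yes no yes yes no

Derivation:
Stream 1: decodes cleanly. VALID
Stream 2: error at byte offset 1. INVALID
Stream 3: decodes cleanly. VALID
Stream 4: decodes cleanly. VALID
Stream 5: error at byte offset 6. INVALID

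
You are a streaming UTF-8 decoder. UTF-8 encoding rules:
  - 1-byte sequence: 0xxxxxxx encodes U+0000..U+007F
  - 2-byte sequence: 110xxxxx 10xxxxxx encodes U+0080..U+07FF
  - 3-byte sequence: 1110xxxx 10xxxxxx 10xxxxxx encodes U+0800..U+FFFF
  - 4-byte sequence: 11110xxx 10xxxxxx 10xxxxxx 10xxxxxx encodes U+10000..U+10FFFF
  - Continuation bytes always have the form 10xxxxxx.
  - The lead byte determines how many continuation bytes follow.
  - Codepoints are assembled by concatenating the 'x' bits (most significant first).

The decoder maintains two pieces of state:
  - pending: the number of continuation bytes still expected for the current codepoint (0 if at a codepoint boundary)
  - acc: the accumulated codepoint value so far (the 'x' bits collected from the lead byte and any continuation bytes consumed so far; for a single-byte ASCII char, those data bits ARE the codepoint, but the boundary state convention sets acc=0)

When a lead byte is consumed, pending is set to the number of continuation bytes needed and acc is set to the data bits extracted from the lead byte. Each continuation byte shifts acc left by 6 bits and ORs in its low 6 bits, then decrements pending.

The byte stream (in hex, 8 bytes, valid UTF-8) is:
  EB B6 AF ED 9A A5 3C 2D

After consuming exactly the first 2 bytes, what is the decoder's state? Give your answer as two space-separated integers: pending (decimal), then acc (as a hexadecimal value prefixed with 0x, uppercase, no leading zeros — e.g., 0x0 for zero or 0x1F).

Byte[0]=EB: 3-byte lead. pending=2, acc=0xB
Byte[1]=B6: continuation. acc=(acc<<6)|0x36=0x2F6, pending=1

Answer: 1 0x2F6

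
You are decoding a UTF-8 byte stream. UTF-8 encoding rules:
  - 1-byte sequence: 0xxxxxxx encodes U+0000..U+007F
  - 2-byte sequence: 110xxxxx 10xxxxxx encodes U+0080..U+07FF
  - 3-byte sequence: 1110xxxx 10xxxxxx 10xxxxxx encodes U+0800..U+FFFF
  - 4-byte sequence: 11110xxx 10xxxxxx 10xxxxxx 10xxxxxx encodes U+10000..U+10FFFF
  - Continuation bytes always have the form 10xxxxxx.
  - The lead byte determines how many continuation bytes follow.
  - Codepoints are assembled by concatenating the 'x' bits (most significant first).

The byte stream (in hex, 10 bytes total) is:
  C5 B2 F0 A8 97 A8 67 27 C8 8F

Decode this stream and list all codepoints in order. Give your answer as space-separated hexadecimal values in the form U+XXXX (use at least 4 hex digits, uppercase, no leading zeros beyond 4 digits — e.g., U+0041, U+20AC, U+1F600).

Answer: U+0172 U+285E8 U+0067 U+0027 U+020F

Derivation:
Byte[0]=C5: 2-byte lead, need 1 cont bytes. acc=0x5
Byte[1]=B2: continuation. acc=(acc<<6)|0x32=0x172
Completed: cp=U+0172 (starts at byte 0)
Byte[2]=F0: 4-byte lead, need 3 cont bytes. acc=0x0
Byte[3]=A8: continuation. acc=(acc<<6)|0x28=0x28
Byte[4]=97: continuation. acc=(acc<<6)|0x17=0xA17
Byte[5]=A8: continuation. acc=(acc<<6)|0x28=0x285E8
Completed: cp=U+285E8 (starts at byte 2)
Byte[6]=67: 1-byte ASCII. cp=U+0067
Byte[7]=27: 1-byte ASCII. cp=U+0027
Byte[8]=C8: 2-byte lead, need 1 cont bytes. acc=0x8
Byte[9]=8F: continuation. acc=(acc<<6)|0x0F=0x20F
Completed: cp=U+020F (starts at byte 8)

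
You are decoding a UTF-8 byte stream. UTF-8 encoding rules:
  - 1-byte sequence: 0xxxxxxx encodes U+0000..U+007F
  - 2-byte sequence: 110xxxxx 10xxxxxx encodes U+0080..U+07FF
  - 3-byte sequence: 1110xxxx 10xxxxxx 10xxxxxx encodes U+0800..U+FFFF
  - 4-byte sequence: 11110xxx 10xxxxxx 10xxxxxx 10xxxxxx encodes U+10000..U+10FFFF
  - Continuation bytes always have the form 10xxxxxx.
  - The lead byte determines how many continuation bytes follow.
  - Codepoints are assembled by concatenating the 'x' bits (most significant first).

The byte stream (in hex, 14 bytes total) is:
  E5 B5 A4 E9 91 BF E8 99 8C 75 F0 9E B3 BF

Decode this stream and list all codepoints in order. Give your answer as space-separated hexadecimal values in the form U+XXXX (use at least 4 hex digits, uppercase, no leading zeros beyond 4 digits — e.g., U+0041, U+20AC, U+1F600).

Answer: U+5D64 U+947F U+864C U+0075 U+1ECFF

Derivation:
Byte[0]=E5: 3-byte lead, need 2 cont bytes. acc=0x5
Byte[1]=B5: continuation. acc=(acc<<6)|0x35=0x175
Byte[2]=A4: continuation. acc=(acc<<6)|0x24=0x5D64
Completed: cp=U+5D64 (starts at byte 0)
Byte[3]=E9: 3-byte lead, need 2 cont bytes. acc=0x9
Byte[4]=91: continuation. acc=(acc<<6)|0x11=0x251
Byte[5]=BF: continuation. acc=(acc<<6)|0x3F=0x947F
Completed: cp=U+947F (starts at byte 3)
Byte[6]=E8: 3-byte lead, need 2 cont bytes. acc=0x8
Byte[7]=99: continuation. acc=(acc<<6)|0x19=0x219
Byte[8]=8C: continuation. acc=(acc<<6)|0x0C=0x864C
Completed: cp=U+864C (starts at byte 6)
Byte[9]=75: 1-byte ASCII. cp=U+0075
Byte[10]=F0: 4-byte lead, need 3 cont bytes. acc=0x0
Byte[11]=9E: continuation. acc=(acc<<6)|0x1E=0x1E
Byte[12]=B3: continuation. acc=(acc<<6)|0x33=0x7B3
Byte[13]=BF: continuation. acc=(acc<<6)|0x3F=0x1ECFF
Completed: cp=U+1ECFF (starts at byte 10)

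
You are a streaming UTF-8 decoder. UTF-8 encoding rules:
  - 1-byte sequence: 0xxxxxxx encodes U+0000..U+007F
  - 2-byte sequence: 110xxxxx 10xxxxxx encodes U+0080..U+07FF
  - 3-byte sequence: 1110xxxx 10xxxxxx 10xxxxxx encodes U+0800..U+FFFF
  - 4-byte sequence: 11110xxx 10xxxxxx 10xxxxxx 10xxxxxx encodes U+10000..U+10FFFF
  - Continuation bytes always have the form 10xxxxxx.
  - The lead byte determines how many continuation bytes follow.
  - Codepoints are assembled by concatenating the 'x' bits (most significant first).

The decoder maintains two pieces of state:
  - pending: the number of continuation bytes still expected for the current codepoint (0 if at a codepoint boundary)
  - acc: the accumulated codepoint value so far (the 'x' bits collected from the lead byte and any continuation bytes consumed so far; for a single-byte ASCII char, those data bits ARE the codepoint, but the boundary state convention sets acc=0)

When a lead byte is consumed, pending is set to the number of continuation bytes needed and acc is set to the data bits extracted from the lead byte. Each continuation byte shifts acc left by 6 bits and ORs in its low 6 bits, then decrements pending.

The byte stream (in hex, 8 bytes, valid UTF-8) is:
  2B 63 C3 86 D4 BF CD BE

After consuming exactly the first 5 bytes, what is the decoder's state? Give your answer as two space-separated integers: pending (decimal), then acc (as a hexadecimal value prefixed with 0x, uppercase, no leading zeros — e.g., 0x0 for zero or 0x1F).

Byte[0]=2B: 1-byte. pending=0, acc=0x0
Byte[1]=63: 1-byte. pending=0, acc=0x0
Byte[2]=C3: 2-byte lead. pending=1, acc=0x3
Byte[3]=86: continuation. acc=(acc<<6)|0x06=0xC6, pending=0
Byte[4]=D4: 2-byte lead. pending=1, acc=0x14

Answer: 1 0x14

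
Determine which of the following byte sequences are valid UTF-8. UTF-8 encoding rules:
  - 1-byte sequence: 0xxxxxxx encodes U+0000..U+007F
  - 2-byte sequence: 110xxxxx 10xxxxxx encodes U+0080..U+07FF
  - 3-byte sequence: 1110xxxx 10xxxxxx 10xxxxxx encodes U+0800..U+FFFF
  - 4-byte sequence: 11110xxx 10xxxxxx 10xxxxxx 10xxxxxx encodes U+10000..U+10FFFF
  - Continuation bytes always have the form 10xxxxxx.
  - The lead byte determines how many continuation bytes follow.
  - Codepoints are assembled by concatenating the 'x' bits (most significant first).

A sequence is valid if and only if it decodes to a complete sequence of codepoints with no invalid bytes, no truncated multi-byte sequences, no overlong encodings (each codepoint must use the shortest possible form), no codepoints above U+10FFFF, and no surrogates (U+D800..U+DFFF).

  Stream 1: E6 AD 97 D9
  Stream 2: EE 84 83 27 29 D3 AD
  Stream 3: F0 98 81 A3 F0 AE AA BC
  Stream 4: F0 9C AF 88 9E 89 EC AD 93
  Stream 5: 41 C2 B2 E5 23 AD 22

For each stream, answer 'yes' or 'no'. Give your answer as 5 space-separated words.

Stream 1: error at byte offset 4. INVALID
Stream 2: decodes cleanly. VALID
Stream 3: decodes cleanly. VALID
Stream 4: error at byte offset 4. INVALID
Stream 5: error at byte offset 4. INVALID

Answer: no yes yes no no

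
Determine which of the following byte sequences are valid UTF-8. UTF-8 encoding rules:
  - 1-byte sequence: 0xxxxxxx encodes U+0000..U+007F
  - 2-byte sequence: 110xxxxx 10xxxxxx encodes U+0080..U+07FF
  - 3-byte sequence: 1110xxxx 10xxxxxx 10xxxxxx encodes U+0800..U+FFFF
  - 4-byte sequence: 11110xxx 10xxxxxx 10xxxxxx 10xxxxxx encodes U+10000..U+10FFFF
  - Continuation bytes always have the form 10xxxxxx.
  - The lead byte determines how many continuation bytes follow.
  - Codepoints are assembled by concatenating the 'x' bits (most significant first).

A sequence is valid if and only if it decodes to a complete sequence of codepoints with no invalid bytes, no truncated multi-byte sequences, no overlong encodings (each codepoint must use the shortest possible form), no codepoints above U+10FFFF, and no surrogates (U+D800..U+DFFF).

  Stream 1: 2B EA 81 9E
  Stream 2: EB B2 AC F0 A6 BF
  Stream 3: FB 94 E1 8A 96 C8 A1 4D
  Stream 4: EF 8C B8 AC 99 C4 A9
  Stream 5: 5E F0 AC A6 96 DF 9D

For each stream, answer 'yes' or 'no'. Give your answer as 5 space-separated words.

Answer: yes no no no yes

Derivation:
Stream 1: decodes cleanly. VALID
Stream 2: error at byte offset 6. INVALID
Stream 3: error at byte offset 0. INVALID
Stream 4: error at byte offset 3. INVALID
Stream 5: decodes cleanly. VALID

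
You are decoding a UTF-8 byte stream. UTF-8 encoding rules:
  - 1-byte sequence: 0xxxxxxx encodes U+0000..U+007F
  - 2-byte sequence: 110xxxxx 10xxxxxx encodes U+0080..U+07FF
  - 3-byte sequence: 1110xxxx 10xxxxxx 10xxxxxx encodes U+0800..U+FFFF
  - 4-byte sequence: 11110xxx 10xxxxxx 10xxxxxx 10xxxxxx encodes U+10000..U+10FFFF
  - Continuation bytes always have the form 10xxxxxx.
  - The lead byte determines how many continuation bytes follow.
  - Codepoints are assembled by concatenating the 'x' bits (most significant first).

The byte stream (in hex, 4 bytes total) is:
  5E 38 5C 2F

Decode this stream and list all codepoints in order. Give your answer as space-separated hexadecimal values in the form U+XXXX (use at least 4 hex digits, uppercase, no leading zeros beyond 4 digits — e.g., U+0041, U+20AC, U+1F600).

Answer: U+005E U+0038 U+005C U+002F

Derivation:
Byte[0]=5E: 1-byte ASCII. cp=U+005E
Byte[1]=38: 1-byte ASCII. cp=U+0038
Byte[2]=5C: 1-byte ASCII. cp=U+005C
Byte[3]=2F: 1-byte ASCII. cp=U+002F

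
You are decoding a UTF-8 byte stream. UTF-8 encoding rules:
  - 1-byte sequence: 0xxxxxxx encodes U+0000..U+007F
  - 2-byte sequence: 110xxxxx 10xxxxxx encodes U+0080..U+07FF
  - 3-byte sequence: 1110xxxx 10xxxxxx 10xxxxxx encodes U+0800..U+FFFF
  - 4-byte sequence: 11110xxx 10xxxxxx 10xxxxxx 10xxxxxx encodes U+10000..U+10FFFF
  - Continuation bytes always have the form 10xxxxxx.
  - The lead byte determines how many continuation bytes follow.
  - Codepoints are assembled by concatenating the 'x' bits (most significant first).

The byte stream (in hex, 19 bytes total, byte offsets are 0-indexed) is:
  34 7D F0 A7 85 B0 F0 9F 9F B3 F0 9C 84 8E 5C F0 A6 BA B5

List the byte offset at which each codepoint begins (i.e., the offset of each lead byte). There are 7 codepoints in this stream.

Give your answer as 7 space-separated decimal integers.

Answer: 0 1 2 6 10 14 15

Derivation:
Byte[0]=34: 1-byte ASCII. cp=U+0034
Byte[1]=7D: 1-byte ASCII. cp=U+007D
Byte[2]=F0: 4-byte lead, need 3 cont bytes. acc=0x0
Byte[3]=A7: continuation. acc=(acc<<6)|0x27=0x27
Byte[4]=85: continuation. acc=(acc<<6)|0x05=0x9C5
Byte[5]=B0: continuation. acc=(acc<<6)|0x30=0x27170
Completed: cp=U+27170 (starts at byte 2)
Byte[6]=F0: 4-byte lead, need 3 cont bytes. acc=0x0
Byte[7]=9F: continuation. acc=(acc<<6)|0x1F=0x1F
Byte[8]=9F: continuation. acc=(acc<<6)|0x1F=0x7DF
Byte[9]=B3: continuation. acc=(acc<<6)|0x33=0x1F7F3
Completed: cp=U+1F7F3 (starts at byte 6)
Byte[10]=F0: 4-byte lead, need 3 cont bytes. acc=0x0
Byte[11]=9C: continuation. acc=(acc<<6)|0x1C=0x1C
Byte[12]=84: continuation. acc=(acc<<6)|0x04=0x704
Byte[13]=8E: continuation. acc=(acc<<6)|0x0E=0x1C10E
Completed: cp=U+1C10E (starts at byte 10)
Byte[14]=5C: 1-byte ASCII. cp=U+005C
Byte[15]=F0: 4-byte lead, need 3 cont bytes. acc=0x0
Byte[16]=A6: continuation. acc=(acc<<6)|0x26=0x26
Byte[17]=BA: continuation. acc=(acc<<6)|0x3A=0x9BA
Byte[18]=B5: continuation. acc=(acc<<6)|0x35=0x26EB5
Completed: cp=U+26EB5 (starts at byte 15)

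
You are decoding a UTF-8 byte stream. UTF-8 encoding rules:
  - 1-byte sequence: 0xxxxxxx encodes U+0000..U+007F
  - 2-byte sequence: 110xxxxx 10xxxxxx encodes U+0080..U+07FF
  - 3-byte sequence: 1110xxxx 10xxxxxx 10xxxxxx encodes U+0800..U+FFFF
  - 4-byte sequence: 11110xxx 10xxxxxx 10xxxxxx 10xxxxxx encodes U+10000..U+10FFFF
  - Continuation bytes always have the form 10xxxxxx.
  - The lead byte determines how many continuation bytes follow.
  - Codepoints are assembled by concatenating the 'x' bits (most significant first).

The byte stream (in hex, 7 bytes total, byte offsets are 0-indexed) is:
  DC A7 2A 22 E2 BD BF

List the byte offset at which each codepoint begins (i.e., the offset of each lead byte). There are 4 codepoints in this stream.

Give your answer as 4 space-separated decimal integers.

Byte[0]=DC: 2-byte lead, need 1 cont bytes. acc=0x1C
Byte[1]=A7: continuation. acc=(acc<<6)|0x27=0x727
Completed: cp=U+0727 (starts at byte 0)
Byte[2]=2A: 1-byte ASCII. cp=U+002A
Byte[3]=22: 1-byte ASCII. cp=U+0022
Byte[4]=E2: 3-byte lead, need 2 cont bytes. acc=0x2
Byte[5]=BD: continuation. acc=(acc<<6)|0x3D=0xBD
Byte[6]=BF: continuation. acc=(acc<<6)|0x3F=0x2F7F
Completed: cp=U+2F7F (starts at byte 4)

Answer: 0 2 3 4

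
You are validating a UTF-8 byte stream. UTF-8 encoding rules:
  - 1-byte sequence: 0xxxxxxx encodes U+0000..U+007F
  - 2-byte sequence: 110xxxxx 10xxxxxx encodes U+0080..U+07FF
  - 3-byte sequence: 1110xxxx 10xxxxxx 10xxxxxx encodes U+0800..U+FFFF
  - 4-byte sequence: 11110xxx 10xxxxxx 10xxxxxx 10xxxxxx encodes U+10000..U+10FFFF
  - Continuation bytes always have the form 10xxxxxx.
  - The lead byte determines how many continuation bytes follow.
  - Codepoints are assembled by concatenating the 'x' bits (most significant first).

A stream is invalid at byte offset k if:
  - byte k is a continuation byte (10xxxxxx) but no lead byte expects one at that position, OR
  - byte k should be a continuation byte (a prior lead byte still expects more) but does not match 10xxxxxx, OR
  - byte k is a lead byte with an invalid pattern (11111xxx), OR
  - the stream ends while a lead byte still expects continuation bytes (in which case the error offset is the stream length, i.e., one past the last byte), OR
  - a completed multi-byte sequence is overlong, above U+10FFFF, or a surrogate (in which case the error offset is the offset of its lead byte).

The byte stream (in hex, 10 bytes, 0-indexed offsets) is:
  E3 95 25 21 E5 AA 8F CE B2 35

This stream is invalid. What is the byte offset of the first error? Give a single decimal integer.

Answer: 2

Derivation:
Byte[0]=E3: 3-byte lead, need 2 cont bytes. acc=0x3
Byte[1]=95: continuation. acc=(acc<<6)|0x15=0xD5
Byte[2]=25: expected 10xxxxxx continuation. INVALID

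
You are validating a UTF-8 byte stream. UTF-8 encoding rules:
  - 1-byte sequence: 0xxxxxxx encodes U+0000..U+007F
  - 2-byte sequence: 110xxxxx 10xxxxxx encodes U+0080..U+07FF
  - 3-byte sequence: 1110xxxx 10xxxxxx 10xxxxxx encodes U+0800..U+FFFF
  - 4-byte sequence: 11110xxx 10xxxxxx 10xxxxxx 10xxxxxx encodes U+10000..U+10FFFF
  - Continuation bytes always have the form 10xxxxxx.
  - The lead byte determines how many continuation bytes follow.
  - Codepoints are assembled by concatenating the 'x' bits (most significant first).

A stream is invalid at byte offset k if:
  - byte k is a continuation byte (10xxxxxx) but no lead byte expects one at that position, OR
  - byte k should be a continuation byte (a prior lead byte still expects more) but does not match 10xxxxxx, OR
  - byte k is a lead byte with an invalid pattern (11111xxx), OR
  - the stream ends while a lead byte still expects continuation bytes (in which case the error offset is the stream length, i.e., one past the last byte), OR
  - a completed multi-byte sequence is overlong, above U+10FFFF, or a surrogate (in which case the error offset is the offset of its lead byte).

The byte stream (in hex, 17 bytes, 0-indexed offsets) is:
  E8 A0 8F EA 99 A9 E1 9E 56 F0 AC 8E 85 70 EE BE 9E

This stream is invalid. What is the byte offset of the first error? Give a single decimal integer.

Byte[0]=E8: 3-byte lead, need 2 cont bytes. acc=0x8
Byte[1]=A0: continuation. acc=(acc<<6)|0x20=0x220
Byte[2]=8F: continuation. acc=(acc<<6)|0x0F=0x880F
Completed: cp=U+880F (starts at byte 0)
Byte[3]=EA: 3-byte lead, need 2 cont bytes. acc=0xA
Byte[4]=99: continuation. acc=(acc<<6)|0x19=0x299
Byte[5]=A9: continuation. acc=(acc<<6)|0x29=0xA669
Completed: cp=U+A669 (starts at byte 3)
Byte[6]=E1: 3-byte lead, need 2 cont bytes. acc=0x1
Byte[7]=9E: continuation. acc=(acc<<6)|0x1E=0x5E
Byte[8]=56: expected 10xxxxxx continuation. INVALID

Answer: 8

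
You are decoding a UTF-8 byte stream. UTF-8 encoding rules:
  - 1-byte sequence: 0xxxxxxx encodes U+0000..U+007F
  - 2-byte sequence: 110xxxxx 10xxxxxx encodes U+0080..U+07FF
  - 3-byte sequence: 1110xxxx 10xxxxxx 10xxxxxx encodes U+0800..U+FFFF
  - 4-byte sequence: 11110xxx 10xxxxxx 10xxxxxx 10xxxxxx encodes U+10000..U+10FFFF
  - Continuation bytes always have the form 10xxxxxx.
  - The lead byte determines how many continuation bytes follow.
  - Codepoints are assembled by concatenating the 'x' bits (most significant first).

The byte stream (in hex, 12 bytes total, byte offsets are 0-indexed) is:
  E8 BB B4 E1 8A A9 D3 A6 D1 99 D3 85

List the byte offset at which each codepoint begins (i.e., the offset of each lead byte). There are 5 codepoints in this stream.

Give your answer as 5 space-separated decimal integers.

Answer: 0 3 6 8 10

Derivation:
Byte[0]=E8: 3-byte lead, need 2 cont bytes. acc=0x8
Byte[1]=BB: continuation. acc=(acc<<6)|0x3B=0x23B
Byte[2]=B4: continuation. acc=(acc<<6)|0x34=0x8EF4
Completed: cp=U+8EF4 (starts at byte 0)
Byte[3]=E1: 3-byte lead, need 2 cont bytes. acc=0x1
Byte[4]=8A: continuation. acc=(acc<<6)|0x0A=0x4A
Byte[5]=A9: continuation. acc=(acc<<6)|0x29=0x12A9
Completed: cp=U+12A9 (starts at byte 3)
Byte[6]=D3: 2-byte lead, need 1 cont bytes. acc=0x13
Byte[7]=A6: continuation. acc=(acc<<6)|0x26=0x4E6
Completed: cp=U+04E6 (starts at byte 6)
Byte[8]=D1: 2-byte lead, need 1 cont bytes. acc=0x11
Byte[9]=99: continuation. acc=(acc<<6)|0x19=0x459
Completed: cp=U+0459 (starts at byte 8)
Byte[10]=D3: 2-byte lead, need 1 cont bytes. acc=0x13
Byte[11]=85: continuation. acc=(acc<<6)|0x05=0x4C5
Completed: cp=U+04C5 (starts at byte 10)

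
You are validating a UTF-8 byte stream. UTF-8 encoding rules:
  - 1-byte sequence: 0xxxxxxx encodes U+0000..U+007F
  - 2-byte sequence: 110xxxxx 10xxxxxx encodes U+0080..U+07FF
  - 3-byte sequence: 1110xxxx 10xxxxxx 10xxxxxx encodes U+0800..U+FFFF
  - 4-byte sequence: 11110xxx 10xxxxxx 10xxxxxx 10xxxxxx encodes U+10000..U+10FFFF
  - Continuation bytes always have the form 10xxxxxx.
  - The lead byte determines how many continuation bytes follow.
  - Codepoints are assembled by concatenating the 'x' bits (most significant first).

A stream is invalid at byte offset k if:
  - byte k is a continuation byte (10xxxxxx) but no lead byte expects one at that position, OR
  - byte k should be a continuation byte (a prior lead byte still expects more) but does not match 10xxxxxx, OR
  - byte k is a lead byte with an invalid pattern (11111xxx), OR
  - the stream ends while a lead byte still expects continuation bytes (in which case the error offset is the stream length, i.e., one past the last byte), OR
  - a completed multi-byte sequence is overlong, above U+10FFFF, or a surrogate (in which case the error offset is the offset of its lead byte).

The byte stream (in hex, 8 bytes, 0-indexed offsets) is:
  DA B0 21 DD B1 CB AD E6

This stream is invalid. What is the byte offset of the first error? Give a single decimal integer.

Byte[0]=DA: 2-byte lead, need 1 cont bytes. acc=0x1A
Byte[1]=B0: continuation. acc=(acc<<6)|0x30=0x6B0
Completed: cp=U+06B0 (starts at byte 0)
Byte[2]=21: 1-byte ASCII. cp=U+0021
Byte[3]=DD: 2-byte lead, need 1 cont bytes. acc=0x1D
Byte[4]=B1: continuation. acc=(acc<<6)|0x31=0x771
Completed: cp=U+0771 (starts at byte 3)
Byte[5]=CB: 2-byte lead, need 1 cont bytes. acc=0xB
Byte[6]=AD: continuation. acc=(acc<<6)|0x2D=0x2ED
Completed: cp=U+02ED (starts at byte 5)
Byte[7]=E6: 3-byte lead, need 2 cont bytes. acc=0x6
Byte[8]: stream ended, expected continuation. INVALID

Answer: 8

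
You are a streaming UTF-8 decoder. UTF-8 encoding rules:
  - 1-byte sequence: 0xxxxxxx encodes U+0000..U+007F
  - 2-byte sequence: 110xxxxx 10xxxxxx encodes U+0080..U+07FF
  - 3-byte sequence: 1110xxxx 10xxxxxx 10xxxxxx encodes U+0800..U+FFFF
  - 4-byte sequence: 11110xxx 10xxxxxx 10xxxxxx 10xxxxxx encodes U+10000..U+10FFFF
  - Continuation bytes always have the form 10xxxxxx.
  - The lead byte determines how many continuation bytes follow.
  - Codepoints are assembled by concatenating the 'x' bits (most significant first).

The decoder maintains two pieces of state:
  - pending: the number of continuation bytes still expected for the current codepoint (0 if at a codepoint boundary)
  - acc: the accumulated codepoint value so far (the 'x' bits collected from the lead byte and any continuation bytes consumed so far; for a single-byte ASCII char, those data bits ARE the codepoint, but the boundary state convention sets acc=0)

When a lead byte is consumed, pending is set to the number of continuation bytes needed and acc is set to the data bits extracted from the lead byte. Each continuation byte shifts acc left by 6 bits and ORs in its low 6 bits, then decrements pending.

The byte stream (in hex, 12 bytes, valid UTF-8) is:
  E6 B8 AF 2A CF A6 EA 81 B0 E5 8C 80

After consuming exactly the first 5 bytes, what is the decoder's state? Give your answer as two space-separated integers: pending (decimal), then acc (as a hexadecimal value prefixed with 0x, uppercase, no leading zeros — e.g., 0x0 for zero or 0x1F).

Answer: 1 0xF

Derivation:
Byte[0]=E6: 3-byte lead. pending=2, acc=0x6
Byte[1]=B8: continuation. acc=(acc<<6)|0x38=0x1B8, pending=1
Byte[2]=AF: continuation. acc=(acc<<6)|0x2F=0x6E2F, pending=0
Byte[3]=2A: 1-byte. pending=0, acc=0x0
Byte[4]=CF: 2-byte lead. pending=1, acc=0xF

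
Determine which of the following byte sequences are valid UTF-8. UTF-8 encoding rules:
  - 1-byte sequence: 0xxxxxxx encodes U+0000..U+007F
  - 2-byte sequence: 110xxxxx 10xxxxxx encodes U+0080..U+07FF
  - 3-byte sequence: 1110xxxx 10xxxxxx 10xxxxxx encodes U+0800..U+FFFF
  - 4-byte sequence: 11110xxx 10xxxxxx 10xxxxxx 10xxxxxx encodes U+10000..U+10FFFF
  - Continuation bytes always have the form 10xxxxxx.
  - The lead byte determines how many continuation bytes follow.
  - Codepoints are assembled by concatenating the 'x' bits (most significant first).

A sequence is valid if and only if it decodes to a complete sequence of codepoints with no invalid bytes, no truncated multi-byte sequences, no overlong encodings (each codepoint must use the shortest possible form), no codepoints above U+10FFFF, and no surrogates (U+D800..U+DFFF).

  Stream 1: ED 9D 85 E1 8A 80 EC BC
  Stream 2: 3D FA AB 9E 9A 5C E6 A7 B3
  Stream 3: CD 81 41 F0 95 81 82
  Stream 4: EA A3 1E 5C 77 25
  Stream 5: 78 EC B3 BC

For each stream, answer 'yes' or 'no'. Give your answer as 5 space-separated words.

Stream 1: error at byte offset 8. INVALID
Stream 2: error at byte offset 1. INVALID
Stream 3: decodes cleanly. VALID
Stream 4: error at byte offset 2. INVALID
Stream 5: decodes cleanly. VALID

Answer: no no yes no yes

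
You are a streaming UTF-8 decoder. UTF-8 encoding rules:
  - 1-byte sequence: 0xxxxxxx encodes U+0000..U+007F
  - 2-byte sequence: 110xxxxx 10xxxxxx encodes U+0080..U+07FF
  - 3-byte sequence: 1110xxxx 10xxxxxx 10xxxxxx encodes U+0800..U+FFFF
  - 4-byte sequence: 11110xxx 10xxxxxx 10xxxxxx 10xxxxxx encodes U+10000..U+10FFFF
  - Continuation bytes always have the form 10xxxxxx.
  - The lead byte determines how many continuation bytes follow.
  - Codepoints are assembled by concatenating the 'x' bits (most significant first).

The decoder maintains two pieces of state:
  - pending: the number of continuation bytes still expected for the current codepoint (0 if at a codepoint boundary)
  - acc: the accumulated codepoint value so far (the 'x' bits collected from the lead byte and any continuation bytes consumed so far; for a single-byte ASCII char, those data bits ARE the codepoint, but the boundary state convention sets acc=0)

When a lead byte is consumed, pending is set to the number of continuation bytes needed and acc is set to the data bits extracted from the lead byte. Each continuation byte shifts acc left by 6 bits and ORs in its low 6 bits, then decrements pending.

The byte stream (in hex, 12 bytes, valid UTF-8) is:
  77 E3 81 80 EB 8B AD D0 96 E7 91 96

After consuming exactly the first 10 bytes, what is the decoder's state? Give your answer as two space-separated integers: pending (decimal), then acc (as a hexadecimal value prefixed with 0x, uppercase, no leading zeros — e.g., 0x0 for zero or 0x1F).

Byte[0]=77: 1-byte. pending=0, acc=0x0
Byte[1]=E3: 3-byte lead. pending=2, acc=0x3
Byte[2]=81: continuation. acc=(acc<<6)|0x01=0xC1, pending=1
Byte[3]=80: continuation. acc=(acc<<6)|0x00=0x3040, pending=0
Byte[4]=EB: 3-byte lead. pending=2, acc=0xB
Byte[5]=8B: continuation. acc=(acc<<6)|0x0B=0x2CB, pending=1
Byte[6]=AD: continuation. acc=(acc<<6)|0x2D=0xB2ED, pending=0
Byte[7]=D0: 2-byte lead. pending=1, acc=0x10
Byte[8]=96: continuation. acc=(acc<<6)|0x16=0x416, pending=0
Byte[9]=E7: 3-byte lead. pending=2, acc=0x7

Answer: 2 0x7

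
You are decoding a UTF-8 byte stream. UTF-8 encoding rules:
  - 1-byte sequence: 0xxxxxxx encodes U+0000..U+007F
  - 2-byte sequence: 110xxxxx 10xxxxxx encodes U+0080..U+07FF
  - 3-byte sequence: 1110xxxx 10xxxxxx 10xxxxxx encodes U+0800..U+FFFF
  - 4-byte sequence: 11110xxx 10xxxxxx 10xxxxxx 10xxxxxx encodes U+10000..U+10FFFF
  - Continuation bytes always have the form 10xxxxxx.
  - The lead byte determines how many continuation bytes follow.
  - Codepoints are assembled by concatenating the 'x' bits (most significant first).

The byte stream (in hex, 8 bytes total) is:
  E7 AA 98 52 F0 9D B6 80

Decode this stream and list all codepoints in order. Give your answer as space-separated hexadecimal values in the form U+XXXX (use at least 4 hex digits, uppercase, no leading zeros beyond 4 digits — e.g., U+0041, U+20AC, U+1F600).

Byte[0]=E7: 3-byte lead, need 2 cont bytes. acc=0x7
Byte[1]=AA: continuation. acc=(acc<<6)|0x2A=0x1EA
Byte[2]=98: continuation. acc=(acc<<6)|0x18=0x7A98
Completed: cp=U+7A98 (starts at byte 0)
Byte[3]=52: 1-byte ASCII. cp=U+0052
Byte[4]=F0: 4-byte lead, need 3 cont bytes. acc=0x0
Byte[5]=9D: continuation. acc=(acc<<6)|0x1D=0x1D
Byte[6]=B6: continuation. acc=(acc<<6)|0x36=0x776
Byte[7]=80: continuation. acc=(acc<<6)|0x00=0x1DD80
Completed: cp=U+1DD80 (starts at byte 4)

Answer: U+7A98 U+0052 U+1DD80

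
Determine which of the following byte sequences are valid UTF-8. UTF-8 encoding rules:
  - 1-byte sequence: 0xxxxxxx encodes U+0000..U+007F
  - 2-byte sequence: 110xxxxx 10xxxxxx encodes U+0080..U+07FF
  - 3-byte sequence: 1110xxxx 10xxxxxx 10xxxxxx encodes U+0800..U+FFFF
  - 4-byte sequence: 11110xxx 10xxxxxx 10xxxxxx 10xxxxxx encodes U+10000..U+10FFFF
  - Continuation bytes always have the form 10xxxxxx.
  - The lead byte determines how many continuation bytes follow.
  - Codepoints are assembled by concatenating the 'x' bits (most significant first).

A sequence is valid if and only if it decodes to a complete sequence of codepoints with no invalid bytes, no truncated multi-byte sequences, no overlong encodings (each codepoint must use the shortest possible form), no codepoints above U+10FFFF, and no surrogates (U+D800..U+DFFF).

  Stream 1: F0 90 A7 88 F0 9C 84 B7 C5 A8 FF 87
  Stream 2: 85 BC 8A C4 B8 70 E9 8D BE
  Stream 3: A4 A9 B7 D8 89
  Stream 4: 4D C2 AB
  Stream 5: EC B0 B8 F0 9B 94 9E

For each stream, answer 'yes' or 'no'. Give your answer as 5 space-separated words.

Stream 1: error at byte offset 10. INVALID
Stream 2: error at byte offset 0. INVALID
Stream 3: error at byte offset 0. INVALID
Stream 4: decodes cleanly. VALID
Stream 5: decodes cleanly. VALID

Answer: no no no yes yes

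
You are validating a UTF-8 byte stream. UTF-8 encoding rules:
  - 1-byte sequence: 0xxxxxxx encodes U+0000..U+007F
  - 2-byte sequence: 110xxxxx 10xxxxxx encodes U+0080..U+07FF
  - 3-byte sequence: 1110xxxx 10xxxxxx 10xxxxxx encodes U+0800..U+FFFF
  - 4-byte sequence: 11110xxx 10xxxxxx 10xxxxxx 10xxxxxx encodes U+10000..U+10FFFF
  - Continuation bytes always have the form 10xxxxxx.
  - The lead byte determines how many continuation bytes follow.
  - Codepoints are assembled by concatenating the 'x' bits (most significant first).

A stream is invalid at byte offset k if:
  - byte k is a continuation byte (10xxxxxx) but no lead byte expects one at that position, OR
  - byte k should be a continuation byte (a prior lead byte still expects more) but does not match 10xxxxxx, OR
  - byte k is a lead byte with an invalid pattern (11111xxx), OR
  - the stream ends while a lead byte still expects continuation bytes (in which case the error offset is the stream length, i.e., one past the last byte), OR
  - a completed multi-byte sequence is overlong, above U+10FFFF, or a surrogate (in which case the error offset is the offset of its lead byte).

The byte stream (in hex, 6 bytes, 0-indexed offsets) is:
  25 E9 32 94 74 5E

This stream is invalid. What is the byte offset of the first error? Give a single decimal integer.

Byte[0]=25: 1-byte ASCII. cp=U+0025
Byte[1]=E9: 3-byte lead, need 2 cont bytes. acc=0x9
Byte[2]=32: expected 10xxxxxx continuation. INVALID

Answer: 2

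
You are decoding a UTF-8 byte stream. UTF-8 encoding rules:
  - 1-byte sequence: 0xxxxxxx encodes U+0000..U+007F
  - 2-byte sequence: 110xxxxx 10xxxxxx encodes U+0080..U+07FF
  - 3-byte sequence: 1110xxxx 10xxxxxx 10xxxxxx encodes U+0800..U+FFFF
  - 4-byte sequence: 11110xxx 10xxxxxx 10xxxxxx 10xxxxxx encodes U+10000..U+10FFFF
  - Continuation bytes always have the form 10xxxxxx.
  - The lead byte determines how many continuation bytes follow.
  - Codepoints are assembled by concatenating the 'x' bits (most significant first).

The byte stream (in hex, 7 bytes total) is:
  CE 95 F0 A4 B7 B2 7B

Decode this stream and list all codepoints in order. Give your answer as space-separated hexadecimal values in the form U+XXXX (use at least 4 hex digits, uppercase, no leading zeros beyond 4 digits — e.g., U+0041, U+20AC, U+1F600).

Answer: U+0395 U+24DF2 U+007B

Derivation:
Byte[0]=CE: 2-byte lead, need 1 cont bytes. acc=0xE
Byte[1]=95: continuation. acc=(acc<<6)|0x15=0x395
Completed: cp=U+0395 (starts at byte 0)
Byte[2]=F0: 4-byte lead, need 3 cont bytes. acc=0x0
Byte[3]=A4: continuation. acc=(acc<<6)|0x24=0x24
Byte[4]=B7: continuation. acc=(acc<<6)|0x37=0x937
Byte[5]=B2: continuation. acc=(acc<<6)|0x32=0x24DF2
Completed: cp=U+24DF2 (starts at byte 2)
Byte[6]=7B: 1-byte ASCII. cp=U+007B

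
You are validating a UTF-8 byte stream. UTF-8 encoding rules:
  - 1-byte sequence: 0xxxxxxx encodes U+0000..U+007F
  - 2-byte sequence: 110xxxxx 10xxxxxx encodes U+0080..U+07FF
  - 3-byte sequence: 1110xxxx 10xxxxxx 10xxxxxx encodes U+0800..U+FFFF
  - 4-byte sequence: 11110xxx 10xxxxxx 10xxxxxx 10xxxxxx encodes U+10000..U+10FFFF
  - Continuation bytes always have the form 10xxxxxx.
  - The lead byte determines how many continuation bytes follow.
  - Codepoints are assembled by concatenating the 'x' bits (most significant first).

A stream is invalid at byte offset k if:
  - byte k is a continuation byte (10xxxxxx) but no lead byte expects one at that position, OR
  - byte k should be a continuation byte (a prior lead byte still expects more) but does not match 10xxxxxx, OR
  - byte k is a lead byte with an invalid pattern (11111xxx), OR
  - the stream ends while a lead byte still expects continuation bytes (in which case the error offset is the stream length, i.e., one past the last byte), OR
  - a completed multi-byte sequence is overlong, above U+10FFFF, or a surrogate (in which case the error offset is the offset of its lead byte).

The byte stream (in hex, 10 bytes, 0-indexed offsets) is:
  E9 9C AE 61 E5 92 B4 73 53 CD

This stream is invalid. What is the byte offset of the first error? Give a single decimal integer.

Answer: 10

Derivation:
Byte[0]=E9: 3-byte lead, need 2 cont bytes. acc=0x9
Byte[1]=9C: continuation. acc=(acc<<6)|0x1C=0x25C
Byte[2]=AE: continuation. acc=(acc<<6)|0x2E=0x972E
Completed: cp=U+972E (starts at byte 0)
Byte[3]=61: 1-byte ASCII. cp=U+0061
Byte[4]=E5: 3-byte lead, need 2 cont bytes. acc=0x5
Byte[5]=92: continuation. acc=(acc<<6)|0x12=0x152
Byte[6]=B4: continuation. acc=(acc<<6)|0x34=0x54B4
Completed: cp=U+54B4 (starts at byte 4)
Byte[7]=73: 1-byte ASCII. cp=U+0073
Byte[8]=53: 1-byte ASCII. cp=U+0053
Byte[9]=CD: 2-byte lead, need 1 cont bytes. acc=0xD
Byte[10]: stream ended, expected continuation. INVALID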